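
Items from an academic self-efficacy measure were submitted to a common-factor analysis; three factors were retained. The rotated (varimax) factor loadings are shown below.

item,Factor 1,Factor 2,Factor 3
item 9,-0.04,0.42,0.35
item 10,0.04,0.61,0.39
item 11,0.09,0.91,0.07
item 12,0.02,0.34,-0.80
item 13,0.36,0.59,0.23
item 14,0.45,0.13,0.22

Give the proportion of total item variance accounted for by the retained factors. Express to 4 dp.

0.5370

Communalities: 0.3005, 0.5258, 0.8411, 0.7560, 0.5306, 0.2678; Σh² = 3.2218.
Total variance with 6 standardized items is 6, so the solution explains 3.2218/6 = 0.5370.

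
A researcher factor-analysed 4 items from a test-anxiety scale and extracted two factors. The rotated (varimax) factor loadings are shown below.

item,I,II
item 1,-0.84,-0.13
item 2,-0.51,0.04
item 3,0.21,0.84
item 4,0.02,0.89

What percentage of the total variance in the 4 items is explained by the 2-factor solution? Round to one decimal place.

SS loadings by factor: 1.0102, 1.5162; total = 2.5264.
Total variance with 4 standardized items is 4, so the solution explains 2.5264/4 = 0.6316 = 63.16%.

63.2%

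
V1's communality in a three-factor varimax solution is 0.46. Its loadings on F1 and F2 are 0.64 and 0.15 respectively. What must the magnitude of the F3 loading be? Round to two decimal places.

0.17

Under orthogonal rotation h² = Σλ², so λ_F3² = h² − (0.4321) = 0.46 − 0.4321 = 0.0279.
|λ| = √0.0279 = 0.1670.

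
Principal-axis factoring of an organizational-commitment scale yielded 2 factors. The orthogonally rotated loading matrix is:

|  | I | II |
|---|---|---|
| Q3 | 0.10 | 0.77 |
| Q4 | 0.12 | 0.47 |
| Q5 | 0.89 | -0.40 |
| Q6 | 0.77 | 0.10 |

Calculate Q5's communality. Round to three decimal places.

h² = 0.89² + (-0.40)² = 0.7921 + 0.1600 = 0.9521

0.952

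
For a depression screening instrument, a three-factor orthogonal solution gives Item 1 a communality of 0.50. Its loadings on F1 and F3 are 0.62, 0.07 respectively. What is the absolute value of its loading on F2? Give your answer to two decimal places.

0.33

Under orthogonal rotation h² = Σλ², so λ_F2² = h² − (0.3893) = 0.50 − 0.3893 = 0.1107.
|λ| = √0.1107 = 0.3327.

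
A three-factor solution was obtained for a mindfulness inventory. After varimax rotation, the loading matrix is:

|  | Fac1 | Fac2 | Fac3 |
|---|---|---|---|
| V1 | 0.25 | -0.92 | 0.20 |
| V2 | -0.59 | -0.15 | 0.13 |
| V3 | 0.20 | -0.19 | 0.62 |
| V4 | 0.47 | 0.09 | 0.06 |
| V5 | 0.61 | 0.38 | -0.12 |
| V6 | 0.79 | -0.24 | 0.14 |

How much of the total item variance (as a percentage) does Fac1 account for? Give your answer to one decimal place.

SS loadings for Fac1 = 0.25² + (-0.59)² + 0.20² + 0.47² + 0.61² + 0.79² = 1.6677
With 6 standardized items, total variance = 6. Proportion = 1.6677/6 = 0.2779 → 27.79%.

27.8%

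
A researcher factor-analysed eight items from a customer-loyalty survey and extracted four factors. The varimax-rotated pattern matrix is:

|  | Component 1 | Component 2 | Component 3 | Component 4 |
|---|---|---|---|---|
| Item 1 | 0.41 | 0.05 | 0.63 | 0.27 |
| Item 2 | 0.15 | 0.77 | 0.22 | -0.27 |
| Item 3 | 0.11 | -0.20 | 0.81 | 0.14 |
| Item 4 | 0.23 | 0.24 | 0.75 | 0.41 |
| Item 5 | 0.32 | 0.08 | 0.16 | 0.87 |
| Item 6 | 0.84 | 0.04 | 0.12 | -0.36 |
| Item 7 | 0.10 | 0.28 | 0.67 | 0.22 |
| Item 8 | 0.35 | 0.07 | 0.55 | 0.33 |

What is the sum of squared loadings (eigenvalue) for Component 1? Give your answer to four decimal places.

SS loadings for Component 1 = 0.41² + 0.15² + 0.11² + 0.23² + 0.32² + 0.84² + 0.10² + 0.35² = 0.1681 + 0.0225 + 0.0121 + 0.0529 + 0.1024 + 0.7056 + 0.0100 + 0.1225 = 1.1961

1.1961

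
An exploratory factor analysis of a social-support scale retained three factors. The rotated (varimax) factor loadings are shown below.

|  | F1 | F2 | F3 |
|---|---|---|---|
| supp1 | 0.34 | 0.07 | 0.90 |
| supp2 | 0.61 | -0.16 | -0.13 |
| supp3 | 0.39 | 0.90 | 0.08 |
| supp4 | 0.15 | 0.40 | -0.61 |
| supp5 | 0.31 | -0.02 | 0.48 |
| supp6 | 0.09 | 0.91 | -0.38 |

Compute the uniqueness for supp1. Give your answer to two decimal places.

h² = 0.34² + 0.07² + 0.90² = 0.1156 + 0.0049 + 0.8100 = 0.9305
Uniqueness u² = 1 − h² = 1 − 0.9305 = 0.0695

0.07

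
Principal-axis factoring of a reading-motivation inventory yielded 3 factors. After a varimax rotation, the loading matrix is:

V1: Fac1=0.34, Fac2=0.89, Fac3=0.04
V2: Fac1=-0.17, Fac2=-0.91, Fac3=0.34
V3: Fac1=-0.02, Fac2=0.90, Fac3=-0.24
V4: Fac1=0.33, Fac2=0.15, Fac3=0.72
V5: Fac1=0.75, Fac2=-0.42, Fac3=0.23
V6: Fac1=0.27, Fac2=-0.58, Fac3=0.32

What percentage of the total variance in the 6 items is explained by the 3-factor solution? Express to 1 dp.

SS loadings by factor: 0.8892, 2.9655, 0.8485; total = 4.7032.
Total variance with 6 standardized items is 6, so the solution explains 4.7032/6 = 0.7839 = 78.39%.

78.4%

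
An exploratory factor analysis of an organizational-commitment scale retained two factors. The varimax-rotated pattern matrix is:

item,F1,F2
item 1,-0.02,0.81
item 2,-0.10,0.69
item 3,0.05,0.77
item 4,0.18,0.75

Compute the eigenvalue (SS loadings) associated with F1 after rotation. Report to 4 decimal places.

0.0453

SS loadings for F1 = (-0.02)² + (-0.10)² + 0.05² + 0.18² = 0.0004 + 0.0100 + 0.0025 + 0.0324 = 0.0453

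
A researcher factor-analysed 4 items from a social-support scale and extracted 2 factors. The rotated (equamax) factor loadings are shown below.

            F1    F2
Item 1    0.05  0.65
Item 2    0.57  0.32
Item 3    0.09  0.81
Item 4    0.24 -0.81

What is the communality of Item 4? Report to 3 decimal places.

0.714

h² = 0.24² + (-0.81)² = 0.0576 + 0.6561 = 0.7137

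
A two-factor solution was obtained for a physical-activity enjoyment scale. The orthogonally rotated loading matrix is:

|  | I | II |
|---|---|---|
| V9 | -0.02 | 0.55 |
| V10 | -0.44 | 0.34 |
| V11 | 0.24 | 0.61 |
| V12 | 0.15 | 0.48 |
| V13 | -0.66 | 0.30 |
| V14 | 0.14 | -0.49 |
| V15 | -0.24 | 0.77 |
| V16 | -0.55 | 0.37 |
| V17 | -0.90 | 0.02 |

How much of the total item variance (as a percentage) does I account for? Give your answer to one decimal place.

SS loadings for I = (-0.02)² + (-0.44)² + 0.24² + 0.15² + (-0.66)² + 0.14² + (-0.24)² + (-0.55)² + (-0.90)² = 1.8994
With 9 standardized items, total variance = 9. Proportion = 1.8994/9 = 0.2110 → 21.10%.

21.1%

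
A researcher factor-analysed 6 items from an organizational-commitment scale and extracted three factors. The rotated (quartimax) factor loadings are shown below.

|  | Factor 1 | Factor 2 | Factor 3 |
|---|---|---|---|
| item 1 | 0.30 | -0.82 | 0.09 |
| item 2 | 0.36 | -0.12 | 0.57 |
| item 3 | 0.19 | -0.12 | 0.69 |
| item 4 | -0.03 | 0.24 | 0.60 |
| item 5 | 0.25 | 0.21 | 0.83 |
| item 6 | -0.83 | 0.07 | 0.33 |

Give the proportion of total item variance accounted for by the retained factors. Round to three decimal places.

0.630

Communalities: 0.7705, 0.4689, 0.5266, 0.4185, 0.7955, 0.8027; Σh² = 3.7827.
Total variance with 6 standardized items is 6, so the solution explains 3.7827/6 = 0.6304.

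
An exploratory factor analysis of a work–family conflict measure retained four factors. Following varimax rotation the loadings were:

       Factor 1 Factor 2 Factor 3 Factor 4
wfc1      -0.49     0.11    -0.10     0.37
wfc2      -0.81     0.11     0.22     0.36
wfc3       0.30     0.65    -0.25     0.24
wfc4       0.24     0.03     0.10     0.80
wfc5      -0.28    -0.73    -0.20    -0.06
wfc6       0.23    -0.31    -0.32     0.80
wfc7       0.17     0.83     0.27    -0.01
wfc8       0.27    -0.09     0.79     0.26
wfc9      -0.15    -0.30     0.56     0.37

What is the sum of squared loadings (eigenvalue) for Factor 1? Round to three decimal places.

1.299

SS loadings for Factor 1 = (-0.49)² + (-0.81)² + 0.30² + 0.24² + (-0.28)² + 0.23² + 0.17² + 0.27² + (-0.15)² = 0.2401 + 0.6561 + 0.0900 + 0.0576 + 0.0784 + 0.0529 + 0.0289 + 0.0729 + 0.0225 = 1.2994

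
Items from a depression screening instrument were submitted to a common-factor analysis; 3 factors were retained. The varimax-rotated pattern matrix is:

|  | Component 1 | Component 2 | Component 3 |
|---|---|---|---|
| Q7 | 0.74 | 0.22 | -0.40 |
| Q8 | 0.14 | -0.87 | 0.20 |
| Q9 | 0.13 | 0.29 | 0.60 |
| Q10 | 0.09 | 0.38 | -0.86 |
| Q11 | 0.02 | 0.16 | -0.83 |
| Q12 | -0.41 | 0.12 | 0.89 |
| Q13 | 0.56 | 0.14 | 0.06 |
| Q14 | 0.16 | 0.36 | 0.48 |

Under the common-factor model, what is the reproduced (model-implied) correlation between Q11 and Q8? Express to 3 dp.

r̂ = Σ λ_i·λ_j across factors = (0.02)(0.14) + (0.16)(-0.87) + (-0.83)(0.20)
  = +0.0028 -0.1392 -0.1660 = -0.3024

-0.302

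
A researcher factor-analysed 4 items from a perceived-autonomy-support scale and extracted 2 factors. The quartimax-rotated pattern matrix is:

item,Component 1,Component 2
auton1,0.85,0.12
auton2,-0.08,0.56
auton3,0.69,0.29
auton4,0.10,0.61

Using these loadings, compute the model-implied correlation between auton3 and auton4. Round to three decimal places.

0.246

r̂ = Σ λ_i·λ_j across factors = (0.69)(0.10) + (0.29)(0.61)
  = +0.0690 +0.1769 = 0.2459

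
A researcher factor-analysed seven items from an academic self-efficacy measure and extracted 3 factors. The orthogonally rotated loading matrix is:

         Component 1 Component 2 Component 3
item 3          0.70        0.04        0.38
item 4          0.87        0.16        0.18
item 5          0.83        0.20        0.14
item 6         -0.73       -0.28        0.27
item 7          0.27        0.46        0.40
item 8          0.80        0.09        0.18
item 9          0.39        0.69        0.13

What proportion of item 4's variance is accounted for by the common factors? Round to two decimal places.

h² = 0.87² + 0.16² + 0.18² = 0.7569 + 0.0256 + 0.0324 = 0.8149

0.81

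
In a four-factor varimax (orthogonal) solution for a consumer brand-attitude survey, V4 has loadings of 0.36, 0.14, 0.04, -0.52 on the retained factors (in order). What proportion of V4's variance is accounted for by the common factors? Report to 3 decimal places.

0.421

h² = 0.36² + 0.14² + 0.04² + (-0.52)² = 0.1296 + 0.0196 + 0.0016 + 0.2704 = 0.4212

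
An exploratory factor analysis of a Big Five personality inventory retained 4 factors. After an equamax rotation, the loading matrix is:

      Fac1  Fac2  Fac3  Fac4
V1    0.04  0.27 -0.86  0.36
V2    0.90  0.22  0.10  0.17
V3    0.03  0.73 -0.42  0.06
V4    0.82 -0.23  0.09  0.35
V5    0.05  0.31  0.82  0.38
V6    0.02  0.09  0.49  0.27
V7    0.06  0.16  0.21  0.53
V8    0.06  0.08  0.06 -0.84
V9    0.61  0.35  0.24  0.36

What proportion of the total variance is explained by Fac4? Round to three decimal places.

SS loadings for Fac4 = 0.36² + 0.17² + 0.06² + 0.35² + 0.38² + 0.27² + 0.53² + (-0.84)² + 0.36² = 1.6180
Proportion of variance = 1.6180 / 9 = 0.1798.

0.180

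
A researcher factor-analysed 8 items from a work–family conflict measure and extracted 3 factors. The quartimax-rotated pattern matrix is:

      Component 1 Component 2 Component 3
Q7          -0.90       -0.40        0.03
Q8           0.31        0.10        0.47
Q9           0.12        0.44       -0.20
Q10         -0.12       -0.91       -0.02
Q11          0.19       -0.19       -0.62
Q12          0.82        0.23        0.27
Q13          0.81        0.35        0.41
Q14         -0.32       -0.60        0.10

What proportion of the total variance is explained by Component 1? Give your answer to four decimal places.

0.3002

SS loadings for Component 1 = (-0.90)² + 0.31² + 0.12² + (-0.12)² + 0.19² + 0.82² + 0.81² + (-0.32)² = 2.4019
Proportion of variance = 2.4019 / 8 = 0.3002.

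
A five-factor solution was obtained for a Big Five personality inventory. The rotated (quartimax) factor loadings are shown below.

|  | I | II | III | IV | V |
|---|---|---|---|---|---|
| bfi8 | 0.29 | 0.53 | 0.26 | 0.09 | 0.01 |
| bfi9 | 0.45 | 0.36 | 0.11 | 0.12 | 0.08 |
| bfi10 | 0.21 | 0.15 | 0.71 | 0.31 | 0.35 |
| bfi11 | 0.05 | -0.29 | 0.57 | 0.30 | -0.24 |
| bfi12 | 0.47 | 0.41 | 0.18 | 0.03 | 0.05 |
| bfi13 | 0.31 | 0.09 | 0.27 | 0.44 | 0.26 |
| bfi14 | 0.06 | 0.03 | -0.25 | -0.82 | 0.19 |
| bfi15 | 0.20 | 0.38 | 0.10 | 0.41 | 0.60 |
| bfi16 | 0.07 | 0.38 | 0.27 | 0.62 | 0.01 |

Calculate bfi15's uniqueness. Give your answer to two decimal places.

0.28

h² = 0.20² + 0.38² + 0.10² + 0.41² + 0.60² = 0.0400 + 0.1444 + 0.0100 + 0.1681 + 0.3600 = 0.7225
Uniqueness u² = 1 − h² = 1 − 0.7225 = 0.2775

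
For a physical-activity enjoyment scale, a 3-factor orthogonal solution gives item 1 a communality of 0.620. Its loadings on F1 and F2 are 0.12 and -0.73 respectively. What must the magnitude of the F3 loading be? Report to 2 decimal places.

0.27

Under orthogonal rotation h² = Σλ², so λ_F3² = h² − (0.5473) = 0.620 − 0.5473 = 0.0727.
|λ| = √0.0727 = 0.2696.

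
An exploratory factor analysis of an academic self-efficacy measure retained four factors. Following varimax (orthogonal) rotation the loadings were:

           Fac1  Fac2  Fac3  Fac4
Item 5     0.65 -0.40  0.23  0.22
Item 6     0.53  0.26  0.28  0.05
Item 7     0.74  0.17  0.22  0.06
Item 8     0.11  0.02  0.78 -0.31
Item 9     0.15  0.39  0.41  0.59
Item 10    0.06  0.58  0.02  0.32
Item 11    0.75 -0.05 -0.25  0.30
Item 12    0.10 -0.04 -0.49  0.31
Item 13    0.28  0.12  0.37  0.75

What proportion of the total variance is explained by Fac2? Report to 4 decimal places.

0.0849

SS loadings for Fac2 = (-0.40)² + 0.26² + 0.17² + 0.02² + 0.39² + 0.58² + (-0.05)² + (-0.04)² + 0.12² = 0.7639
Proportion of variance = 0.7639 / 9 = 0.0849.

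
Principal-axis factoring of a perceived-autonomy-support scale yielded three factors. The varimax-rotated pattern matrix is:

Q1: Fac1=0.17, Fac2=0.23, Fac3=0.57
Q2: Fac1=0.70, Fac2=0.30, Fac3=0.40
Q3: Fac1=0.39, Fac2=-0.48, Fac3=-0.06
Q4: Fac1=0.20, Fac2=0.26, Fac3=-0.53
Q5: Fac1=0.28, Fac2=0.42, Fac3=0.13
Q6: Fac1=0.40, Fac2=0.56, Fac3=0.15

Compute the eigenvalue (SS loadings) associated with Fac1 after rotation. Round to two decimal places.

0.95

SS loadings for Fac1 = 0.17² + 0.70² + 0.39² + 0.20² + 0.28² + 0.40² = 0.0289 + 0.4900 + 0.1521 + 0.0400 + 0.0784 + 0.1600 = 0.9494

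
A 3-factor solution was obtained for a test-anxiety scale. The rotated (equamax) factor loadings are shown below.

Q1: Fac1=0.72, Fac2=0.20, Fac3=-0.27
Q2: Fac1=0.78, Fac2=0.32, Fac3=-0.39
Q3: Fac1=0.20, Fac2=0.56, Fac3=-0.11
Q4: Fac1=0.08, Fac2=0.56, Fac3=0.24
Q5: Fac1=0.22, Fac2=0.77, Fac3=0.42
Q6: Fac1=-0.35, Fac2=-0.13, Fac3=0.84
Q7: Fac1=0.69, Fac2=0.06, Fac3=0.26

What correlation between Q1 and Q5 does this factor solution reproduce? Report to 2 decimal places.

r̂ = Σ λ_i·λ_j across factors = (0.72)(0.22) + (0.20)(0.77) + (-0.27)(0.42)
  = +0.1584 +0.1540 -0.1134 = 0.1990

0.20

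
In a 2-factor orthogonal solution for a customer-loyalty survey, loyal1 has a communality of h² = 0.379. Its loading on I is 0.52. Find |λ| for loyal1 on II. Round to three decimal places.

Under orthogonal rotation h² = Σλ², so λ_II² = h² − (0.2704) = 0.379 − 0.2704 = 0.1086.
|λ| = √0.1086 = 0.3295.

0.330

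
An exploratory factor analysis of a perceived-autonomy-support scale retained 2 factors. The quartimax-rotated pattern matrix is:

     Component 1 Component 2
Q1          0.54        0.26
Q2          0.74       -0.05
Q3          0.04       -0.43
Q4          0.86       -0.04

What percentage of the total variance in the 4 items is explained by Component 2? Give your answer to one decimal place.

6.4%

SS loadings for Component 2 = 0.26² + (-0.05)² + (-0.43)² + (-0.04)² = 0.2566
With 4 standardized items, total variance = 4. Proportion = 0.2566/4 = 0.0641 → 6.42%.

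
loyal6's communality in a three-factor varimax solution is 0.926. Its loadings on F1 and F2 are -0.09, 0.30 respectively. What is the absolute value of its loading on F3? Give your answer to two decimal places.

0.91

Under orthogonal rotation h² = Σλ², so λ_F3² = h² − (0.0981) = 0.926 − 0.0981 = 0.8279.
|λ| = √0.8279 = 0.9099.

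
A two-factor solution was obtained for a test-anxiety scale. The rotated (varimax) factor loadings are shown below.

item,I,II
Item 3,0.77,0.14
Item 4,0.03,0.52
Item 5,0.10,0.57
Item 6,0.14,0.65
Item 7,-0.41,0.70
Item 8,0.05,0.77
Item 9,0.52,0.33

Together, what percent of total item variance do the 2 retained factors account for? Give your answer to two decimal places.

SS loadings by factor: 1.0644, 2.2292; total = 3.2936.
Total variance with 7 standardized items is 7, so the solution explains 3.2936/7 = 0.4705 = 47.05%.

47.05%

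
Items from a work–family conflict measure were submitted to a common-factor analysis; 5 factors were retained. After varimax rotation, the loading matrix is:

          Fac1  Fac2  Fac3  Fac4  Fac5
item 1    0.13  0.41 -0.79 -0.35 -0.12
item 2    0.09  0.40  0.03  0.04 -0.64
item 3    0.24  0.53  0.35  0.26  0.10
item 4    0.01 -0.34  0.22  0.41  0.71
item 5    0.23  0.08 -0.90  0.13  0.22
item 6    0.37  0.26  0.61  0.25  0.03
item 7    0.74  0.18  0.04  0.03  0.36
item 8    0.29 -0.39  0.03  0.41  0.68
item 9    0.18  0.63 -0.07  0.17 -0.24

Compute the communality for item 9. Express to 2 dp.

h² = 0.18² + 0.63² + (-0.07)² + 0.17² + (-0.24)² = 0.0324 + 0.3969 + 0.0049 + 0.0289 + 0.0576 = 0.5207

0.52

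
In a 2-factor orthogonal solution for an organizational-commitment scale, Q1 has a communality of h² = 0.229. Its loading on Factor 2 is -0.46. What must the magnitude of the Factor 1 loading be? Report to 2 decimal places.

0.13

Under orthogonal rotation h² = Σλ², so λ_Factor 1² = h² − (0.2116) = 0.229 − 0.2116 = 0.0174.
|λ| = √0.0174 = 0.1319.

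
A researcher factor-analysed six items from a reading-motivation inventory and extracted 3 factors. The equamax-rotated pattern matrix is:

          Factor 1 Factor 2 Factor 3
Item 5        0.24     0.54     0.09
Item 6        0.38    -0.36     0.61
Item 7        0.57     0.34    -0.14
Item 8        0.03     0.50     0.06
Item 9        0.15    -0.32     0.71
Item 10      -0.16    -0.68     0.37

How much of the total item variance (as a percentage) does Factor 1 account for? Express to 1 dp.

9.6%

SS loadings for Factor 1 = 0.24² + 0.38² + 0.57² + 0.03² + 0.15² + (-0.16)² = 0.5759
With 6 standardized items, total variance = 6. Proportion = 0.5759/6 = 0.0960 → 9.60%.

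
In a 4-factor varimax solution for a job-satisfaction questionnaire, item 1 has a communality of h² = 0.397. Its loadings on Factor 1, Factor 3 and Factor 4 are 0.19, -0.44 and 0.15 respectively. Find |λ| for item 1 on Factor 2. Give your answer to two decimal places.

Under orthogonal rotation h² = Σλ², so λ_Factor 2² = h² − (0.2522) = 0.397 − 0.2522 = 0.1448.
|λ| = √0.1448 = 0.3805.

0.38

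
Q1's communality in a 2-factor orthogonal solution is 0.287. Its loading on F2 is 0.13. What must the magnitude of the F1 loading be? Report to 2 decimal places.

0.52

Under orthogonal rotation h² = Σλ², so λ_F1² = h² − (0.0169) = 0.287 − 0.0169 = 0.2701.
|λ| = √0.2701 = 0.5197.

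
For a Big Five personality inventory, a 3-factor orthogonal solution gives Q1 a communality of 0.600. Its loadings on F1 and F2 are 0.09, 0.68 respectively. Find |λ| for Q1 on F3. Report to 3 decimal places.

0.360

Under orthogonal rotation h² = Σλ², so λ_F3² = h² − (0.4705) = 0.600 − 0.4705 = 0.1295.
|λ| = √0.1295 = 0.3599.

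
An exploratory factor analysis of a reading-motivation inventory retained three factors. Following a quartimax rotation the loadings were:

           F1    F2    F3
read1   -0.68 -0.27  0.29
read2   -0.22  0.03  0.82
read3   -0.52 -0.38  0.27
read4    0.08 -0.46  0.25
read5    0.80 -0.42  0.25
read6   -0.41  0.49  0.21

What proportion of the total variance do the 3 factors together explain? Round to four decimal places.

SS loadings by factor: 1.5957, 0.8463, 0.9985; total = 3.4405.
Total variance with 6 standardized items is 6, so the solution explains 3.4405/6 = 0.5734.

0.5734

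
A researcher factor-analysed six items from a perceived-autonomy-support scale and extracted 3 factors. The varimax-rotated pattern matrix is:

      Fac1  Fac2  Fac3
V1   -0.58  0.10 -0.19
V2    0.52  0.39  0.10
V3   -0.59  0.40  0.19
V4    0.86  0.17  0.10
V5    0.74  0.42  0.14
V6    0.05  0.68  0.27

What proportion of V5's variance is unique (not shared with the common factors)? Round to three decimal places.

0.256

h² = 0.74² + 0.42² + 0.14² = 0.5476 + 0.1764 + 0.0196 = 0.7436
Uniqueness u² = 1 − h² = 1 − 0.7436 = 0.2564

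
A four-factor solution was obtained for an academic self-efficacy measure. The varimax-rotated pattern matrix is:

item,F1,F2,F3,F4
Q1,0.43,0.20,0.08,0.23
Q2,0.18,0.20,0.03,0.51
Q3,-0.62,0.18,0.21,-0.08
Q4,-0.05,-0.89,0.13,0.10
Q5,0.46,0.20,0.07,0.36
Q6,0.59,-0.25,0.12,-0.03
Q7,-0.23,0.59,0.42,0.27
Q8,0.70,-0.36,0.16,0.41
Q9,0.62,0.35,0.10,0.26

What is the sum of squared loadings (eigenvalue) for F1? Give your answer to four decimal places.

SS loadings for F1 = 0.43² + 0.18² + (-0.62)² + (-0.05)² + 0.46² + 0.59² + (-0.23)² + 0.70² + 0.62² = 0.1849 + 0.0324 + 0.3844 + 0.0025 + 0.2116 + 0.3481 + 0.0529 + 0.4900 + 0.3844 = 2.0912

2.0912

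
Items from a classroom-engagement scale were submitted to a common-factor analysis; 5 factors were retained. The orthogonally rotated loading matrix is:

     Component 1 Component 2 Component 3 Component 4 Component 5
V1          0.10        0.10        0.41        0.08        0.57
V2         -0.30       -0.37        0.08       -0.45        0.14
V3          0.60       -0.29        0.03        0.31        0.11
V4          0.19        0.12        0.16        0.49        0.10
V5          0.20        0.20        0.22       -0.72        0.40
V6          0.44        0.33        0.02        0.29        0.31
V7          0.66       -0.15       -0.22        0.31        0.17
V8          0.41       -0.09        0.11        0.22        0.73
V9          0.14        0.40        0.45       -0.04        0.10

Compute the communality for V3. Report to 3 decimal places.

0.553

h² = 0.60² + (-0.29)² + 0.03² + 0.31² + 0.11² = 0.3600 + 0.0841 + 0.0009 + 0.0961 + 0.0121 = 0.5532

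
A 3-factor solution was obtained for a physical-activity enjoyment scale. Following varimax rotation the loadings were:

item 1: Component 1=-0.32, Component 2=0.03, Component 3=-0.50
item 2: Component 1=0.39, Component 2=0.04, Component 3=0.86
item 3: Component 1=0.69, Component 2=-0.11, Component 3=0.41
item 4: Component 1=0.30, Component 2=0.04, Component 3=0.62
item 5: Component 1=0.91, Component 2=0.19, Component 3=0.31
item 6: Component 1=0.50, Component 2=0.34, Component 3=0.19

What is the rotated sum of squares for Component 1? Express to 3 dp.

SS loadings for Component 1 = (-0.32)² + 0.39² + 0.69² + 0.30² + 0.91² + 0.50² = 0.1024 + 0.1521 + 0.4761 + 0.0900 + 0.8281 + 0.2500 = 1.8987

1.899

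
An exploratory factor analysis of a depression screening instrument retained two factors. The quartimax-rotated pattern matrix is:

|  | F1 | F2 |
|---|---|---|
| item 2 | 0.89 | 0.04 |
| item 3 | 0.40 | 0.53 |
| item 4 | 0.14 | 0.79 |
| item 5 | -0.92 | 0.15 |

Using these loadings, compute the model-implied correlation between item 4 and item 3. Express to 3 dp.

0.475

r̂ = Σ λ_i·λ_j across factors = (0.14)(0.40) + (0.79)(0.53)
  = +0.0560 +0.4187 = 0.4747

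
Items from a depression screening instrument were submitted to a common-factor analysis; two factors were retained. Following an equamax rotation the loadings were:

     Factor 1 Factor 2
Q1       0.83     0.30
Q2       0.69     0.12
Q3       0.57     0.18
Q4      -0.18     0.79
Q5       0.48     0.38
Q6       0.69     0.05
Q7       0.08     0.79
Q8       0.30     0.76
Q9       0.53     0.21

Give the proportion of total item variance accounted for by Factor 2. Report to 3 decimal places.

SS loadings for Factor 2 = 0.30² + 0.12² + 0.18² + 0.79² + 0.38² + 0.05² + 0.79² + 0.76² + 0.21² = 2.1536
Proportion of variance = 2.1536 / 9 = 0.2393.

0.239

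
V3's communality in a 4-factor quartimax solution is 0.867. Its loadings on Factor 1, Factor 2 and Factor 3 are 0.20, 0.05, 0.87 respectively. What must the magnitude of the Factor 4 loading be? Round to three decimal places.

Under orthogonal rotation h² = Σλ², so λ_Factor 4² = h² − (0.7994) = 0.867 − 0.7994 = 0.0676.
|λ| = √0.0676 = 0.2600.

0.260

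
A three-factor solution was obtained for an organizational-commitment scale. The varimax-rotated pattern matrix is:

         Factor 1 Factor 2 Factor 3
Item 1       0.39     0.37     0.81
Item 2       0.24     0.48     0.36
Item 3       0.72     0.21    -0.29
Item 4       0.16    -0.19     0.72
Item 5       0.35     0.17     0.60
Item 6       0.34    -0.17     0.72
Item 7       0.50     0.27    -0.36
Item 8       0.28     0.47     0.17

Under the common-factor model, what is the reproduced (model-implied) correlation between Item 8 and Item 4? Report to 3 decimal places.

0.078

r̂ = Σ λ_i·λ_j across factors = (0.28)(0.16) + (0.47)(-0.19) + (0.17)(0.72)
  = +0.0448 -0.0893 +0.1224 = 0.0779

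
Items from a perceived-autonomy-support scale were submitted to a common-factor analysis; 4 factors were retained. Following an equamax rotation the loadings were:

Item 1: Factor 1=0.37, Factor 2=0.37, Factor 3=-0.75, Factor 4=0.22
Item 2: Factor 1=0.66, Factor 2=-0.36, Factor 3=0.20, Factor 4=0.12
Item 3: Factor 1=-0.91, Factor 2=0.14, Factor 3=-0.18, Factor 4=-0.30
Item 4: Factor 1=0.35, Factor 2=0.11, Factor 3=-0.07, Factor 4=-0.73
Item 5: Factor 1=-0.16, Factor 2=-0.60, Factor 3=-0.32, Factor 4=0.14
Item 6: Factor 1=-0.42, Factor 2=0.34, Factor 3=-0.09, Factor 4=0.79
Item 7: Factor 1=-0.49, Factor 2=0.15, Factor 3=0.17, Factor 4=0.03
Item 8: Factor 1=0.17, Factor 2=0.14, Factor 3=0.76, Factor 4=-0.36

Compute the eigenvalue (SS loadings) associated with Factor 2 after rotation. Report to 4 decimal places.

SS loadings for Factor 2 = 0.37² + (-0.36)² + 0.14² + 0.11² + (-0.60)² + 0.34² + 0.15² + 0.14² = 0.1369 + 0.1296 + 0.0196 + 0.0121 + 0.3600 + 0.1156 + 0.0225 + 0.0196 = 0.8159

0.8159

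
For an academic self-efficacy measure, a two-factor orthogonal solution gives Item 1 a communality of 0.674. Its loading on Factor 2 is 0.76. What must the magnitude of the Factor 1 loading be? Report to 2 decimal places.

0.31

Under orthogonal rotation h² = Σλ², so λ_Factor 1² = h² − (0.5776) = 0.674 − 0.5776 = 0.0964.
|λ| = √0.0964 = 0.3105.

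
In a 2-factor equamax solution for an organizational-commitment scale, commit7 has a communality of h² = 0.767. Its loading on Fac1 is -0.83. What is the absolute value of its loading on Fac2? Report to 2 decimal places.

0.28

Under orthogonal rotation h² = Σλ², so λ_Fac2² = h² − (0.6889) = 0.767 − 0.6889 = 0.0781.
|λ| = √0.0781 = 0.2795.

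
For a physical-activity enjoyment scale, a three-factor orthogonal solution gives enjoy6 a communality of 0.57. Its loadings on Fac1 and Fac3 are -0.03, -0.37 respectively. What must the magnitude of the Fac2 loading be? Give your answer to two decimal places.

0.66

Under orthogonal rotation h² = Σλ², so λ_Fac2² = h² − (0.1378) = 0.57 − 0.1378 = 0.4322.
|λ| = √0.4322 = 0.6574.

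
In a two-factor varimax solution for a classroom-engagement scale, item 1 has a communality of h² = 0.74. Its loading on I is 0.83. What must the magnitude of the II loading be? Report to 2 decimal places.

0.23

Under orthogonal rotation h² = Σλ², so λ_II² = h² − (0.6889) = 0.74 − 0.6889 = 0.0511.
|λ| = √0.0511 = 0.2261.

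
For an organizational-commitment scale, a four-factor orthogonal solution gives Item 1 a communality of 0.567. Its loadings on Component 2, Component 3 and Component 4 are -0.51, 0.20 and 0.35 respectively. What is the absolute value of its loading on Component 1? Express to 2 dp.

0.38

Under orthogonal rotation h² = Σλ², so λ_Component 1² = h² − (0.4226) = 0.567 − 0.4226 = 0.1444.
|λ| = √0.1444 = 0.3800.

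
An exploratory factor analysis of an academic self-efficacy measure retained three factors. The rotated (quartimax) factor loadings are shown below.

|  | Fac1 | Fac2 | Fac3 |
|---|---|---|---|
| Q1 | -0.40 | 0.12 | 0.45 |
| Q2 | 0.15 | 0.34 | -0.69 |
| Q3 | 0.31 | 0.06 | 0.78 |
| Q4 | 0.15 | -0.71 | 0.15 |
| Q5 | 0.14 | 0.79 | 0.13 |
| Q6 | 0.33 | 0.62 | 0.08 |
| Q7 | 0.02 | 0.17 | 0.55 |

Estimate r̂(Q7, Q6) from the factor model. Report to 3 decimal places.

r̂ = Σ λ_i·λ_j across factors = (0.02)(0.33) + (0.17)(0.62) + (0.55)(0.08)
  = +0.0066 +0.1054 +0.0440 = 0.1560

0.156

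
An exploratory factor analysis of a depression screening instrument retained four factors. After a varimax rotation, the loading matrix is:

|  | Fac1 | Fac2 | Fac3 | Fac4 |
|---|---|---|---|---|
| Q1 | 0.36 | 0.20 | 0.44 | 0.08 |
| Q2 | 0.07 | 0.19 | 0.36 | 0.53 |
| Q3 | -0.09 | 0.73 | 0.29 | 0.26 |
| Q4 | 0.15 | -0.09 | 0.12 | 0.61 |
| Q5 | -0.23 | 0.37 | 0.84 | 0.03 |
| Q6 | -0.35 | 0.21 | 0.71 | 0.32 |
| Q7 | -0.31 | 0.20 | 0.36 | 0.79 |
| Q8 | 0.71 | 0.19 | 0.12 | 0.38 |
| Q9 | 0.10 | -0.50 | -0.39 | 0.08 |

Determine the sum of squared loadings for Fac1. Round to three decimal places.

0.951

SS loadings for Fac1 = 0.36² + 0.07² + (-0.09)² + 0.15² + (-0.23)² + (-0.35)² + (-0.31)² + 0.71² + 0.10² = 0.1296 + 0.0049 + 0.0081 + 0.0225 + 0.0529 + 0.1225 + 0.0961 + 0.5041 + 0.0100 = 0.9507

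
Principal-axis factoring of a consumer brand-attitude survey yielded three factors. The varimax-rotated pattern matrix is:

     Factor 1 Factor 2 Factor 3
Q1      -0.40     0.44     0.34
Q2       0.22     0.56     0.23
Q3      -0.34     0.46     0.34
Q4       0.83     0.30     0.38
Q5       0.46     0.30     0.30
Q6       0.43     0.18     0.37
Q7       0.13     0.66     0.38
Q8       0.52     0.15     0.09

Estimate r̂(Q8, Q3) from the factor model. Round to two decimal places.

r̂ = Σ λ_i·λ_j across factors = (0.52)(-0.34) + (0.15)(0.46) + (0.09)(0.34)
  = -0.1768 +0.0690 +0.0306 = -0.0772

-0.08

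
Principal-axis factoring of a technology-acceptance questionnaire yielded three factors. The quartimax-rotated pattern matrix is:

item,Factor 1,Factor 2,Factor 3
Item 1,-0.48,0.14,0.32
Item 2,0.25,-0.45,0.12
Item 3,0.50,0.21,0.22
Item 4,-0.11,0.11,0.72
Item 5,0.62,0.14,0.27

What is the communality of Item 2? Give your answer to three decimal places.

h² = 0.25² + (-0.45)² + 0.12² = 0.0625 + 0.2025 + 0.0144 = 0.2794

0.279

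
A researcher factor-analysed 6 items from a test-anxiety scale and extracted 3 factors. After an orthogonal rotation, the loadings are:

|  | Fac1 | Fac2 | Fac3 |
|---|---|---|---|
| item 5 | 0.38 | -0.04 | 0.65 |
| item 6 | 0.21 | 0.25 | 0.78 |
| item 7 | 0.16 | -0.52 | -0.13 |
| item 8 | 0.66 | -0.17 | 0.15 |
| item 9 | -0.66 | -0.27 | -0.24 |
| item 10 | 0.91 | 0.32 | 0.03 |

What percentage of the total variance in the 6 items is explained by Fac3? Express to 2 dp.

18.81%

SS loadings for Fac3 = 0.65² + 0.78² + (-0.13)² + 0.15² + (-0.24)² + 0.03² = 1.1288
With 6 standardized items, total variance = 6. Proportion = 1.1288/6 = 0.1881 → 18.81%.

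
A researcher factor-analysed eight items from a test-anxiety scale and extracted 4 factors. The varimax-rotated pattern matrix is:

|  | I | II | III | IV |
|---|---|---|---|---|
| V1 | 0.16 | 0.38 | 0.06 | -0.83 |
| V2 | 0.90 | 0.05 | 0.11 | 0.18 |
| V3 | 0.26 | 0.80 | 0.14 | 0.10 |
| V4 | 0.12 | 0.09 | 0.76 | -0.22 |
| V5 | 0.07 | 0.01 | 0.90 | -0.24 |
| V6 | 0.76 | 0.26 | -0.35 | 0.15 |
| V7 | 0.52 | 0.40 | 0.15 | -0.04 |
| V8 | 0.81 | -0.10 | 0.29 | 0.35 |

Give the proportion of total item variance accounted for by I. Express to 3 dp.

0.303

SS loadings for I = 0.16² + 0.90² + 0.26² + 0.12² + 0.07² + 0.76² + 0.52² + 0.81² = 2.4266
Proportion of variance = 2.4266 / 8 = 0.3033.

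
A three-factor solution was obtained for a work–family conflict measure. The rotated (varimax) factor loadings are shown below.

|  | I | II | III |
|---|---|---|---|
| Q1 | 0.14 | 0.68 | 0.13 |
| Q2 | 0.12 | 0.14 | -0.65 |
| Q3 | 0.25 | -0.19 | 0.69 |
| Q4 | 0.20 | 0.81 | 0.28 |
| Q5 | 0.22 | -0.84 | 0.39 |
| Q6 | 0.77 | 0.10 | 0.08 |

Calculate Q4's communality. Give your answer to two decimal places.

0.77

h² = 0.20² + 0.81² + 0.28² = 0.0400 + 0.6561 + 0.0784 = 0.7745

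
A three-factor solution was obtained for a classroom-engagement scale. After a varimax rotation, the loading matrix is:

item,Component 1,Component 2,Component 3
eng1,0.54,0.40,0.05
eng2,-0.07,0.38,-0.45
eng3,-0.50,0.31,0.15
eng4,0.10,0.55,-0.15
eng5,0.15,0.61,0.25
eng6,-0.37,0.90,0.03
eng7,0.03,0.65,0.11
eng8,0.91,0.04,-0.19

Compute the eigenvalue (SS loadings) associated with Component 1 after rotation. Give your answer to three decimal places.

1.545

SS loadings for Component 1 = 0.54² + (-0.07)² + (-0.50)² + 0.10² + 0.15² + (-0.37)² + 0.03² + 0.91² = 0.2916 + 0.0049 + 0.2500 + 0.0100 + 0.0225 + 0.1369 + 0.0009 + 0.8281 = 1.5449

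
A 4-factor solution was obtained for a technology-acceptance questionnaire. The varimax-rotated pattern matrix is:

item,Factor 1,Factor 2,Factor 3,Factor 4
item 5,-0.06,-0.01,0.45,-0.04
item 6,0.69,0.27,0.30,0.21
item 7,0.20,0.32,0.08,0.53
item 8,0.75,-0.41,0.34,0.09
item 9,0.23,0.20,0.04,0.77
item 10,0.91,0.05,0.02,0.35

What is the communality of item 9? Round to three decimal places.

h² = 0.23² + 0.20² + 0.04² + 0.77² = 0.0529 + 0.0400 + 0.0016 + 0.5929 = 0.6874

0.687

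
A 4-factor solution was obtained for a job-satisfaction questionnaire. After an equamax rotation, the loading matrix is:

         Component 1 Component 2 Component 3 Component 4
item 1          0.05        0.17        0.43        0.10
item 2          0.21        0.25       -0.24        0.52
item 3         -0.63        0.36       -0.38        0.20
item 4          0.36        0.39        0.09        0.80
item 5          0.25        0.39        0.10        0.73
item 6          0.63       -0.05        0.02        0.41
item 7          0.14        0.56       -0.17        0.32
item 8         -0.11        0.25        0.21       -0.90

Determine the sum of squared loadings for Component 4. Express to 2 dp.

2.57

SS loadings for Component 4 = 0.10² + 0.52² + 0.20² + 0.80² + 0.73² + 0.41² + 0.32² + (-0.90)² = 0.0100 + 0.2704 + 0.0400 + 0.6400 + 0.5329 + 0.1681 + 0.1024 + 0.8100 = 2.5738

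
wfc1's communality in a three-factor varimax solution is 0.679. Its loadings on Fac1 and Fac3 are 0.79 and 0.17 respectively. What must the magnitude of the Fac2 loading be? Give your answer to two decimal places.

Under orthogonal rotation h² = Σλ², so λ_Fac2² = h² − (0.6530) = 0.679 − 0.6530 = 0.0260.
|λ| = √0.0260 = 0.1612.

0.16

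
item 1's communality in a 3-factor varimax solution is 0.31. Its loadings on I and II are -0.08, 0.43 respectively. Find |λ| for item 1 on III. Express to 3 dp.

0.345

Under orthogonal rotation h² = Σλ², so λ_III² = h² − (0.1913) = 0.31 − 0.1913 = 0.1187.
|λ| = √0.1187 = 0.3445.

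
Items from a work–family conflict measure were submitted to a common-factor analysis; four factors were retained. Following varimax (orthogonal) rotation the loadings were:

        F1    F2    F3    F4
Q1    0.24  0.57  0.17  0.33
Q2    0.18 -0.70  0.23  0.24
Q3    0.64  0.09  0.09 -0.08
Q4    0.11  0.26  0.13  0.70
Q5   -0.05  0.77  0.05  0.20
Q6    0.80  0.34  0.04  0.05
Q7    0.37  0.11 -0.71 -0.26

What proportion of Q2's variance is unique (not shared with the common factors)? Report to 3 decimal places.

0.367

h² = 0.18² + (-0.70)² + 0.23² + 0.24² = 0.0324 + 0.4900 + 0.0529 + 0.0576 = 0.6329
Uniqueness u² = 1 − h² = 1 − 0.6329 = 0.3671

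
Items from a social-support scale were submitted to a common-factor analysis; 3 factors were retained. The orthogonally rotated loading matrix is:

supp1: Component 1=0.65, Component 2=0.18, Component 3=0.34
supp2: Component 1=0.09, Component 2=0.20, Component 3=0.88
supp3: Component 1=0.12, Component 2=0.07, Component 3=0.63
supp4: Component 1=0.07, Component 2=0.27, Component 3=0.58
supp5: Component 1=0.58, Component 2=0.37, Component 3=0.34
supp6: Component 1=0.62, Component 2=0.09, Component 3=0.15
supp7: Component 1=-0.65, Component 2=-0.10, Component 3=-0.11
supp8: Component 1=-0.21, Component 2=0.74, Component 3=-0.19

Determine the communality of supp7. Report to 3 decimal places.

h² = (-0.65)² + (-0.10)² + (-0.11)² = 0.4225 + 0.0100 + 0.0121 = 0.4446

0.445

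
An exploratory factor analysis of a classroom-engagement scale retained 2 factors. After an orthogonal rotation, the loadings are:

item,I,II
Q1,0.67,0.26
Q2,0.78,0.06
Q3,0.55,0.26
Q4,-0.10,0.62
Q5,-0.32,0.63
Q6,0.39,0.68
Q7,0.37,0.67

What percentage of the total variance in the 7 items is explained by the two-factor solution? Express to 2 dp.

SS loadings by factor: 1.7612, 1.8314; total = 3.5926.
Total variance with 7 standardized items is 7, so the solution explains 3.5926/7 = 0.5132 = 51.32%.

51.32%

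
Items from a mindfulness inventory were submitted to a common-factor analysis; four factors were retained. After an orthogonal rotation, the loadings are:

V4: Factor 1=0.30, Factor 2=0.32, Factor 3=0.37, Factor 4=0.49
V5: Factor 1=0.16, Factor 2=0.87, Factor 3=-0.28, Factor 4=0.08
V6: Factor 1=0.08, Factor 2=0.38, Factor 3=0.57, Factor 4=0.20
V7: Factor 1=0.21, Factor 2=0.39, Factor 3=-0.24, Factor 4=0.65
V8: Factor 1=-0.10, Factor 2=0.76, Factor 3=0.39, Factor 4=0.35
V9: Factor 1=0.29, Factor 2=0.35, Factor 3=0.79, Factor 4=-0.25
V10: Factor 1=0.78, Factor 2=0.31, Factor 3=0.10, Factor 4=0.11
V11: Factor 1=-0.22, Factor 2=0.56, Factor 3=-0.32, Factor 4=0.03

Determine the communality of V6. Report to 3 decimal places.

0.516

h² = 0.08² + 0.38² + 0.57² + 0.20² = 0.0064 + 0.1444 + 0.3249 + 0.0400 = 0.5157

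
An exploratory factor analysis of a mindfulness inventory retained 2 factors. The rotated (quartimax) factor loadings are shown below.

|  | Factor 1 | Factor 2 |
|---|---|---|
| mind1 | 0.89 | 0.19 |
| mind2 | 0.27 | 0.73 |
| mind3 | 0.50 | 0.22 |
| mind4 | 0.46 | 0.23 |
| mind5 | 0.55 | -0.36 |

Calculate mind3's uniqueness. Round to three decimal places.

h² = 0.50² + 0.22² = 0.2500 + 0.0484 = 0.2984
Uniqueness u² = 1 − h² = 1 − 0.2984 = 0.7016

0.702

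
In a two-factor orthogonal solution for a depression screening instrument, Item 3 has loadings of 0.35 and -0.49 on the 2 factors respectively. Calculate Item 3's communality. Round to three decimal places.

0.363

h² = 0.35² + (-0.49)² = 0.1225 + 0.2401 = 0.3626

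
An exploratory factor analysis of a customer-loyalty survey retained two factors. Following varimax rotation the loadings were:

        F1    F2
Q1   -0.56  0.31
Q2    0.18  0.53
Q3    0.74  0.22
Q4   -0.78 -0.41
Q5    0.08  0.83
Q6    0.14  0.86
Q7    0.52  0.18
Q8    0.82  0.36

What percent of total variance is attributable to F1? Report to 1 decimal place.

SS loadings for F1 = (-0.56)² + 0.18² + 0.74² + (-0.78)² + 0.08² + 0.14² + 0.52² + 0.82² = 2.4708
With 8 standardized items, total variance = 8. Proportion = 2.4708/8 = 0.3089 → 30.89%.

30.9%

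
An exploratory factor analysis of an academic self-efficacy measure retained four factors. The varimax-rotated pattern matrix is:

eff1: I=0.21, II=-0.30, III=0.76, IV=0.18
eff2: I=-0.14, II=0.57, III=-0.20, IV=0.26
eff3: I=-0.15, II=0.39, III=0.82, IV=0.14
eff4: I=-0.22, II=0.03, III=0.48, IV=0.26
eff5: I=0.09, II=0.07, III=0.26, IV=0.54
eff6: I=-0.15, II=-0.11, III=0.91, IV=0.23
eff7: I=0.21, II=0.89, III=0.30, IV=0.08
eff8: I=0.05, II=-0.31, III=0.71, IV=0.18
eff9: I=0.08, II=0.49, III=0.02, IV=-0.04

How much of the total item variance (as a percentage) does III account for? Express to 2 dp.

SS loadings for III = 0.76² + (-0.20)² + 0.82² + 0.48² + 0.26² + 0.91² + 0.30² + 0.71² + 0.02² = 3.0106
With 9 standardized items, total variance = 9. Proportion = 3.0106/9 = 0.3345 → 33.45%.

33.45%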